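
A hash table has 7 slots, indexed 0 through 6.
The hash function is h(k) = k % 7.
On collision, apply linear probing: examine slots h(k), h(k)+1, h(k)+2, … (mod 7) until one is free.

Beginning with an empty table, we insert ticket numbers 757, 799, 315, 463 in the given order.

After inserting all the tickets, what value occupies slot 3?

463

Insert 757: h=1, slot 1 empty → index 1.
Insert 799: h=1, slot 1 occupied → index 2.
Insert 315: h=0, slot 0 empty → index 0.
Insert 463: h=1, slots 1,2 occupied → index 3.
Table: [315, 757, 799, 463, —, —, —]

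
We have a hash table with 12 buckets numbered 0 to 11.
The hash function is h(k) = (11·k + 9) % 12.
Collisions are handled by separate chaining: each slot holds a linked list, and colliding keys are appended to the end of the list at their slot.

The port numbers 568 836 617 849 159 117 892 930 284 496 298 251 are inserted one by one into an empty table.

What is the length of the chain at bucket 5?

3

Insert 568: h=5, bucket 5 empty → new chain.
Insert 836: h=1, bucket 1 empty → new chain.
Insert 617: h=4, bucket 4 empty → new chain.
Insert 849: h=0, bucket 0 empty → new chain.
Insert 159: h=6, bucket 6 empty → new chain.
Insert 117: h=0, bucket 0 nonempty → append to chain.
Insert 892: h=5, bucket 5 nonempty → append to chain.
Insert 930: h=3, bucket 3 empty → new chain.
Insert 284: h=1, bucket 1 nonempty → append to chain.
Insert 496: h=5, bucket 5 nonempty → append to chain.
Insert 298: h=11, bucket 11 empty → new chain.
Insert 251: h=10, bucket 10 empty → new chain.
Final buckets:
0: 849 -> 117
1: 836 -> 284
2: _
3: 930
4: 617
5: 568 -> 892 -> 496
6: 159
7: _
8: _
9: _
10: 251
11: 298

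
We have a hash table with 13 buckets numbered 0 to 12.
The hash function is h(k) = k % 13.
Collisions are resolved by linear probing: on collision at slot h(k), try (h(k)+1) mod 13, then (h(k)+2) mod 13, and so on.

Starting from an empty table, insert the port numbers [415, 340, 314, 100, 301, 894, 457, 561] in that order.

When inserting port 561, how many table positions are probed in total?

415: h=12 => slot 12
340: h=2 => slot 2
314: h=2, probe 2,3 => slot 3
100: h=9 => slot 9
301: h=2, probe 2,3,4 => slot 4
894: h=10 => slot 10
457: h=2, probe 2,3,4,5 => slot 5
561: h=2, probe 2,3,4,5,6 => slot 6
Table: [_, _, 340, 314, 301, 457, 561, _, _, 100, 894, _, 415]

5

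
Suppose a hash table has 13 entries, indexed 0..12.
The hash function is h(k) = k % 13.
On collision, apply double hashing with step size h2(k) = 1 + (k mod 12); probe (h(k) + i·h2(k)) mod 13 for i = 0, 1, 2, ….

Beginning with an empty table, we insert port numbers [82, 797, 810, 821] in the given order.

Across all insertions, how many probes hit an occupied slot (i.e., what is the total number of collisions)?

Insert 82: h=4, slot 4 empty -> index 4.
Insert 797: h=4, h2=6, slot 4 occupied -> index 10.
Insert 810: h=4, h2=7, slot 4 occupied -> index 11.
Insert 821: h=2, slot 2 empty -> index 2.
Table: [∅, ∅, 821, ∅, 82, ∅, ∅, ∅, ∅, ∅, 797, 810, ∅]

2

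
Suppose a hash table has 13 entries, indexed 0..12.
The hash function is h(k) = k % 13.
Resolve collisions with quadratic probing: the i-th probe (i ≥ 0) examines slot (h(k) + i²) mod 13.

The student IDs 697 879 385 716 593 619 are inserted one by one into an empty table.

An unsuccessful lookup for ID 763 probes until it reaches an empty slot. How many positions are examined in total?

Insert 697: h=8, slot 8 empty => index 8.
Insert 879: h=8, slot 8 occupied => index 9.
Insert 385: h=8, slots 8,9 occupied => index 12.
Insert 716: h=1, slot 1 empty => index 1.
Insert 593: h=8, slots 8,9,12 occupied => index 4.
Insert 619: h=8, slots 8,9,12,4 occupied => index 11.
Table: [., 716, ., ., 593, ., ., ., 697, 879, ., 619, 385]
Lookup 763: h=9, probe 9,10 → slot 10 empty, not found.

2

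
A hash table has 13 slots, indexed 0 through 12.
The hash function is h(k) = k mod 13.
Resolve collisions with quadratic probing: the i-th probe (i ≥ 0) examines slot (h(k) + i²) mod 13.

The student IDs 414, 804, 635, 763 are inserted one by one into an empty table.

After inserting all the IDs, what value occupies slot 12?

804

414: h=11 => slot 11
804: h=11, probe 11,12 => slot 12
635: h=11, probe 11,12,2 => slot 2
763: h=9 => slot 9
Table: [_, _, 635, _, _, _, _, _, _, 763, _, 414, 804]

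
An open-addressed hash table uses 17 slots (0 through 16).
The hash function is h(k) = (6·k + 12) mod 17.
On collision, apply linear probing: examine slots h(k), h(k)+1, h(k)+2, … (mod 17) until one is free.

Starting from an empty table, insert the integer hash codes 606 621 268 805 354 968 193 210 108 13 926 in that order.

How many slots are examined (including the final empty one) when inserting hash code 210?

606 hashes to 10; slot 10 is free → place at 10.
621 hashes to 15; slot 15 is free → place at 15.
268 hashes to 5; slot 5 is free → place at 5.
805 hashes to 14; slot 14 is free → place at 14.
354 hashes to 11; slot 11 is free → place at 11.
968 hashes to 6; slot 6 is free → place at 6.
193 hashes to 14; 14,15 taken → place at 16.
210 hashes to 14; 14,15,16 taken → place at 0.
108 hashes to 14; 14,15,16,0 taken → place at 1.
13 hashes to 5; 5,6 taken → place at 7.
926 hashes to 9; slot 9 is free → place at 9.
Table: [210, 108, _, _, _, 268, 968, 13, _, 926, 606, 354, _, _, 805, 621, 193]

4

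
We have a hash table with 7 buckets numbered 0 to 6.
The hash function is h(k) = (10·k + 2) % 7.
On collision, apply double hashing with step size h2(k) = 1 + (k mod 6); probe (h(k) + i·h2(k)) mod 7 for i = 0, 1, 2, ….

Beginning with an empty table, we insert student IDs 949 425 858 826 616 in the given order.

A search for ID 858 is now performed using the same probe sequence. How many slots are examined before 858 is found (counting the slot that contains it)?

2

949: h=0 → slot 0
425: h=3 → slot 3
858: h=0, h2=1, probe 0,1 → slot 1
826: h=2 → slot 2
616: h=2, h2=5, probe 2,0,5 → slot 5
Table: [949, 858, 826, 425, ., 616, .]
Lookup 858: h=0, h2=1, probe 0,1 → found at 1.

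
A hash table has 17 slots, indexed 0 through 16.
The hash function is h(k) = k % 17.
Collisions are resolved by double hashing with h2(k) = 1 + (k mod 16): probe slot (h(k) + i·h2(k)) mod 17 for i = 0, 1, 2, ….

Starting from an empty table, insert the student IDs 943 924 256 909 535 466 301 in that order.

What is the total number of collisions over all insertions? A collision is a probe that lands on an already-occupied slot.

943: h=8 -> slot 8
924: h=6 -> slot 6
256: h=1 -> slot 1
909: h=8, h2=14, probe 8,5 -> slot 5
535: h=8, h2=8, probe 8,16 -> slot 16
466: h=7 -> slot 7
301: h=12 -> slot 12
Table: [., 256, ., ., ., 909, 924, 466, 943, ., ., ., 301, ., ., ., 535]

2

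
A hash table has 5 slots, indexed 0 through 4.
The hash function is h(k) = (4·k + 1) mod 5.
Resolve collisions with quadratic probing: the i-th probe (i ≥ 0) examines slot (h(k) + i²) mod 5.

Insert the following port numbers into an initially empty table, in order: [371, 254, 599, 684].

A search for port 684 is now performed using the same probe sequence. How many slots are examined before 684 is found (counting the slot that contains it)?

3

371: h=0 → slot 0
254: h=2 → slot 2
599: h=2, probe 2,3 → slot 3
684: h=2, probe 2,3,1 → slot 1
Table: [371, 684, 254, 599, -]
Lookup 684: h=2, probe 2,3,1 → found at 1.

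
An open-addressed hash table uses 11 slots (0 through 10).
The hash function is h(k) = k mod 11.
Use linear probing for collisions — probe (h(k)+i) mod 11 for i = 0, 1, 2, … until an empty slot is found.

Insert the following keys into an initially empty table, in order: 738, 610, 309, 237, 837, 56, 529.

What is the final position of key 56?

738 hashes to 1; slot 1 is free -> place at 1.
610 hashes to 5; slot 5 is free -> place at 5.
309 hashes to 1; 1 taken -> place at 2.
237 hashes to 6; slot 6 is free -> place at 6.
837 hashes to 1; 1,2 taken -> place at 3.
56 hashes to 1; 1,2,3 taken -> place at 4.
529 hashes to 1; 1,2,3,4,5,6 taken -> place at 7.
Table: [-, 738, 309, 837, 56, 610, 237, 529, -, -, -]

4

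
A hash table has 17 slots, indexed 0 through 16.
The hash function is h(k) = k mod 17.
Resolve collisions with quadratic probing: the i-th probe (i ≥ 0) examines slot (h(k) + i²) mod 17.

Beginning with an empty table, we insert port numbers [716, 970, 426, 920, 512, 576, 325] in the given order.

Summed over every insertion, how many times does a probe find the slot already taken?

716 hashes to 2; slot 2 is free → place at 2.
970 hashes to 1; slot 1 is free → place at 1.
426 hashes to 1; 1,2 taken → place at 5.
920 hashes to 2; 2 taken → place at 3.
512 hashes to 2; 2,3 taken → place at 6.
576 hashes to 15; slot 15 is free → place at 15.
325 hashes to 2; 2,3,6 taken → place at 11.
Table: [_, 970, 716, 920, _, 426, 512, _, _, _, _, 325, _, _, _, 576, _]

8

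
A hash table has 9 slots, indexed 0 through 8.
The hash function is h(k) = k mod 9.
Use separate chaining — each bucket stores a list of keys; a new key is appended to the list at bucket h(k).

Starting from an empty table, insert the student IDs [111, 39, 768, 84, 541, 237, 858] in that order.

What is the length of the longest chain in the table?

111 -> bucket 3
39 -> bucket 3 (collision)
768 -> bucket 3 (collision)
84 -> bucket 3 (collision)
541 -> bucket 1
237 -> bucket 3 (collision)
858 -> bucket 3 (collision)
Final buckets:
0: -
1: 541
2: -
3: 111 -> 39 -> 768 -> 84 -> 237 -> 858
4: -
5: -
6: -
7: -
8: -

6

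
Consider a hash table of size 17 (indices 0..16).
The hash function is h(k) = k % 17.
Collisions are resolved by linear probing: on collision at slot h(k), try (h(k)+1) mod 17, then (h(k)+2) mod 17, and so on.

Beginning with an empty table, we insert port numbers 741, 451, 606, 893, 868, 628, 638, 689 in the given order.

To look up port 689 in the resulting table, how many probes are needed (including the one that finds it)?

6

741: h=10 -> slot 10
451: h=9 -> slot 9
606: h=11 -> slot 11
893: h=9, probe 9,10,11,12 -> slot 12
868: h=1 -> slot 1
628: h=16 -> slot 16
638: h=9, probe 9,10,11,12,13 -> slot 13
689: h=9, probe 9,10,11,12,13,14 -> slot 14
Table: [., 868, ., ., ., ., ., ., ., 451, 741, 606, 893, 638, 689, ., 628]
Lookup 689: h=9, probe 9,10,11,12,13,14 → found at 14.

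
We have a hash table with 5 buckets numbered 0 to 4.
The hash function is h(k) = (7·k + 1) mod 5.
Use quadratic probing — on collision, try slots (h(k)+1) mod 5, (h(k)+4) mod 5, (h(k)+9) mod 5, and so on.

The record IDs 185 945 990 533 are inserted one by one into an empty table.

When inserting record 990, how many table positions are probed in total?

3

185 hashes to 1; slot 1 is free => place at 1.
945 hashes to 1; 1 taken => place at 2.
990 hashes to 1; 1,2 taken => place at 0.
533 hashes to 2; 2 taken => place at 3.
Table: [990, 185, 945, 533, .]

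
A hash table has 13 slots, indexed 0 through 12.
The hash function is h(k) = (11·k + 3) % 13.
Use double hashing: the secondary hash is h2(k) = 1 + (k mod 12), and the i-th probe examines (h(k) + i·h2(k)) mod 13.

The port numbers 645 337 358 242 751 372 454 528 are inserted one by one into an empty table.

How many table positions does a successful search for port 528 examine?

5

Insert 645: h=0, slot 0 empty → index 0.
Insert 337: h=5, slot 5 empty → index 5.
Insert 358: h=2, slot 2 empty → index 2.
Insert 242: h=0, h2=3, slot 0 occupied → index 3.
Insert 751: h=9, slot 9 empty → index 9.
Insert 372: h=0, h2=1, slot 0 occupied → index 1.
Insert 454: h=5, h2=11, slots 5,3,1 occupied → index 12.
Insert 528: h=0, h2=1, slots 0,1,2,3 occupied → index 4.
Table: [645, 372, 358, 242, 528, 337, -, -, -, 751, -, -, 454]
Lookup 528: h=0, h2=1, probe 0,1,2,3,4 → found at 4.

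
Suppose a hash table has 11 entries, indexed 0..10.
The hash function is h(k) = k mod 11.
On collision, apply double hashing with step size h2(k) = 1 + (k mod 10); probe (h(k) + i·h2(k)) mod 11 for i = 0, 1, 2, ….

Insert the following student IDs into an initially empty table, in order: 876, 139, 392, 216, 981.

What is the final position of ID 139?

876: h=7 -> slot 7
139: h=7, h2=10, probe 7,6 -> slot 6
392: h=7, h2=3, probe 7,10 -> slot 10
216: h=7, h2=7, probe 7,3 -> slot 3
981: h=2 -> slot 2
Table: [-, -, 981, 216, -, -, 139, 876, -, -, 392]

6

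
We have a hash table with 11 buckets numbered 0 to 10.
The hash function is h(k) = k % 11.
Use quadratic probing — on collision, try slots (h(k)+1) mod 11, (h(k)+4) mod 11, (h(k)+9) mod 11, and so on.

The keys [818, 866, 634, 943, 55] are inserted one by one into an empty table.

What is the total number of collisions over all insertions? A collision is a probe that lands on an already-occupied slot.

1

818: h=4 → slot 4
866: h=8 → slot 8
634: h=7 → slot 7
943: h=8, probe 8,9 → slot 9
55: h=0 → slot 0
Table: [55, ∅, ∅, ∅, 818, ∅, ∅, 634, 866, 943, ∅]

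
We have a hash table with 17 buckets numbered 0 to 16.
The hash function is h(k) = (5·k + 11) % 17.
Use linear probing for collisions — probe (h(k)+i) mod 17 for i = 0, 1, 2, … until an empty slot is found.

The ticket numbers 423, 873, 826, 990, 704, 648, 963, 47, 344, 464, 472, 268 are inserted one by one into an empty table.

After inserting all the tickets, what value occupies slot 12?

704

Insert 423: h=1, slot 1 empty -> index 1.
Insert 873: h=7, slot 7 empty -> index 7.
Insert 826: h=10, slot 10 empty -> index 10.
Insert 990: h=14, slot 14 empty -> index 14.
Insert 704: h=12, slot 12 empty -> index 12.
Insert 648: h=4, slot 4 empty -> index 4.
Insert 963: h=15, slot 15 empty -> index 15.
Insert 47: h=8, slot 8 empty -> index 8.
Insert 344: h=14, slots 14,15 occupied -> index 16.
Insert 464: h=2, slot 2 empty -> index 2.
Insert 472: h=8, slot 8 occupied -> index 9.
Insert 268: h=8, slots 8,9,10 occupied -> index 11.
Table: [—, 423, 464, —, 648, —, —, 873, 47, 472, 826, 268, 704, —, 990, 963, 344]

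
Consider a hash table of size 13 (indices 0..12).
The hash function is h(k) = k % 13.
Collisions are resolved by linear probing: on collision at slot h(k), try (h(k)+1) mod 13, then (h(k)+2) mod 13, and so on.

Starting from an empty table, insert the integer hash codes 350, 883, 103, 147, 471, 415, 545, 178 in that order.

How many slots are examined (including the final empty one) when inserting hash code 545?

7

350 hashes to 12; slot 12 is free -> place at 12.
883 hashes to 12; 12 taken -> place at 0.
103 hashes to 12; 12,0 taken -> place at 1.
147 hashes to 4; slot 4 is free -> place at 4.
471 hashes to 3; slot 3 is free -> place at 3.
415 hashes to 12; 12,0,1 taken -> place at 2.
545 hashes to 12; 12,0,1,2,3,4 taken -> place at 5.
178 hashes to 9; slot 9 is free -> place at 9.
Table: [883, 103, 415, 471, 147, 545, -, -, -, 178, -, -, 350]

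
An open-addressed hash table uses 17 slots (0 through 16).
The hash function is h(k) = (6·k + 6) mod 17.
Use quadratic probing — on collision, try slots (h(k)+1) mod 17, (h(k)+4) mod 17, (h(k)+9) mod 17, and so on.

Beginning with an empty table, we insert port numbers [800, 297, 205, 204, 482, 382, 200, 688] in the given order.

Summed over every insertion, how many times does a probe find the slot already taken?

4

800: h=12 → slot 12
297: h=3 → slot 3
205: h=12, probe 12,13 → slot 13
204: h=6 → slot 6
482: h=8 → slot 8
382: h=3, probe 3,4 → slot 4
200: h=16 → slot 16
688: h=3, probe 3,4,7 → slot 7
Table: [∅, ∅, ∅, 297, 382, ∅, 204, 688, 482, ∅, ∅, ∅, 800, 205, ∅, ∅, 200]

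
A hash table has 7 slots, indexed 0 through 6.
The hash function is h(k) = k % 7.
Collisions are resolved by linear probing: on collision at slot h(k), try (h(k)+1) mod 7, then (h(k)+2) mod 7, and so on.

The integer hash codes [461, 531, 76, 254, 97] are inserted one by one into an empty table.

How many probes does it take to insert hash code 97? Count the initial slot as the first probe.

5

Insert 461: h=6, slot 6 empty -> index 6.
Insert 531: h=6, slot 6 occupied -> index 0.
Insert 76: h=6, slots 6,0 occupied -> index 1.
Insert 254: h=2, slot 2 empty -> index 2.
Insert 97: h=6, slots 6,0,1,2 occupied -> index 3.
Table: [531, 76, 254, 97, —, —, 461]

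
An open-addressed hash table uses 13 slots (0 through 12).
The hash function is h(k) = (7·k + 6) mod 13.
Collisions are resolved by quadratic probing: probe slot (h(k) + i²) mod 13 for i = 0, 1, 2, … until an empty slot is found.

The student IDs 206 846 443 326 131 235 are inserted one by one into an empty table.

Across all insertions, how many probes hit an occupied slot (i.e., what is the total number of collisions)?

10

206 hashes to 5; slot 5 is free → place at 5.
846 hashes to 0; slot 0 is free → place at 0.
443 hashes to 0; 0 taken → place at 1.
326 hashes to 0; 0,1 taken → place at 4.
131 hashes to 0; 0,1,4 taken → place at 9.
235 hashes to 0; 0,1,4,9 taken → place at 3.
Table: [846, 443, -, 235, 326, 206, -, -, -, 131, -, -, -]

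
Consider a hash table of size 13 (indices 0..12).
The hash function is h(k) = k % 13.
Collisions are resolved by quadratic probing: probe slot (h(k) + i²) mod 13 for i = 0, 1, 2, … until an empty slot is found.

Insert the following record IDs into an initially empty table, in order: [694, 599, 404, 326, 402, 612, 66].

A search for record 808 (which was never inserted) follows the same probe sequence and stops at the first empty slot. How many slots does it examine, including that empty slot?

Insert 694: h=5, slot 5 empty => index 5.
Insert 599: h=1, slot 1 empty => index 1.
Insert 404: h=1, slot 1 occupied => index 2.
Insert 326: h=1, slots 1,2,5 occupied => index 10.
Insert 402: h=12, slot 12 empty => index 12.
Insert 612: h=1, slots 1,2,5,10 occupied => index 4.
Insert 66: h=1, slots 1,2,5,10,4 occupied => index 0.
Table: [66, 599, 404, -, 612, 694, -, -, -, -, 326, -, 402]
Lookup 808: h=2, probe 2,3 → slot 3 empty, not found.

2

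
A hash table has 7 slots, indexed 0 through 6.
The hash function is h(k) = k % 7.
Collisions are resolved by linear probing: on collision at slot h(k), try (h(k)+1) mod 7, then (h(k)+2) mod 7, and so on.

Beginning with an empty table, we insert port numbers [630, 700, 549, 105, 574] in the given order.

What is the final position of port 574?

Insert 630: h=0, slot 0 empty -> index 0.
Insert 700: h=0, slot 0 occupied -> index 1.
Insert 549: h=3, slot 3 empty -> index 3.
Insert 105: h=0, slots 0,1 occupied -> index 2.
Insert 574: h=0, slots 0,1,2,3 occupied -> index 4.
Table: [630, 700, 105, 549, 574, _, _]

4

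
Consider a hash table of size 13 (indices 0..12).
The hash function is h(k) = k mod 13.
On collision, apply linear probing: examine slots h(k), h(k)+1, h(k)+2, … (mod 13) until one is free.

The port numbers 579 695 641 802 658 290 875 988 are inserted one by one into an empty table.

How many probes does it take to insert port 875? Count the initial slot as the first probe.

Insert 579: h=7, slot 7 empty -> index 7.
Insert 695: h=6, slot 6 empty -> index 6.
Insert 641: h=4, slot 4 empty -> index 4.
Insert 802: h=9, slot 9 empty -> index 9.
Insert 658: h=8, slot 8 empty -> index 8.
Insert 290: h=4, slot 4 occupied -> index 5.
Insert 875: h=4, slots 4,5,6,7,8,9 occupied -> index 10.
Insert 988: h=0, slot 0 empty -> index 0.
Table: [988, _, _, _, 641, 290, 695, 579, 658, 802, 875, _, _]

7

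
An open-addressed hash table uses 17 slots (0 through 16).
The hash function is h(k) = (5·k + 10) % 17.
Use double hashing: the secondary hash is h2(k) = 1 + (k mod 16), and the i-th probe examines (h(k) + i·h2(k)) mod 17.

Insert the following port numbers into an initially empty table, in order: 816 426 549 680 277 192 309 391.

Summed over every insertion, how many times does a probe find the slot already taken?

Insert 816: h=10, slot 10 empty => index 10.
Insert 426: h=15, slot 15 empty => index 15.
Insert 549: h=1, slot 1 empty => index 1.
Insert 680: h=10, h2=9, slot 10 occupied => index 2.
Insert 277: h=1, h2=6, slot 1 occupied => index 7.
Insert 192: h=1, h2=1, slots 1,2 occupied => index 3.
Insert 309: h=8, slot 8 empty => index 8.
Insert 391: h=10, h2=8, slots 10,1 occupied => index 9.
Table: [., 549, 680, 192, ., ., ., 277, 309, 391, 816, ., ., ., ., 426, .]

6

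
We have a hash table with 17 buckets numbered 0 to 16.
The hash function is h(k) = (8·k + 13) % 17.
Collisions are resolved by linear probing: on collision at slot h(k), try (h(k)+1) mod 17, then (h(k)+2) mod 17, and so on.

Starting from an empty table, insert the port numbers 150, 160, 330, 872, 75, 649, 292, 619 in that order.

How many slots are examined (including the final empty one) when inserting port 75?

150: h=6 -> slot 6
160: h=1 -> slot 1
330: h=1, probe 1,2 -> slot 2
872: h=2, probe 2,3 -> slot 3
75: h=1, probe 1,2,3,4 -> slot 4
649: h=3, probe 3,4,5 -> slot 5
292: h=3, probe 3,4,5,6,7 -> slot 7
619: h=1, probe 1,2,3,4,5,6,7,8 -> slot 8
Table: [—, 160, 330, 872, 75, 649, 150, 292, 619, —, —, —, —, —, —, —, —]

4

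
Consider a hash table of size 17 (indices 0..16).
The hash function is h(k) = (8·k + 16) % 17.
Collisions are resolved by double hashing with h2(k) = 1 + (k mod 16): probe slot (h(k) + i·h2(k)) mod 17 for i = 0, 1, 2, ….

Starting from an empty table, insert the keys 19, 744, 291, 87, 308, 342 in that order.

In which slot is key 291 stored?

2

19 hashes to 15; slot 15 is free => place at 15.
744 hashes to 1; slot 1 is free => place at 1.
291 hashes to 15, h2=4; 15 taken => place at 2.
87 hashes to 15, h2=8; 15 taken => place at 6.
308 hashes to 15, h2=5; 15 taken => place at 3.
342 hashes to 15, h2=7; 15 taken => place at 5.
Table: [., 744, 291, 308, ., 342, 87, ., ., ., ., ., ., ., ., 19, .]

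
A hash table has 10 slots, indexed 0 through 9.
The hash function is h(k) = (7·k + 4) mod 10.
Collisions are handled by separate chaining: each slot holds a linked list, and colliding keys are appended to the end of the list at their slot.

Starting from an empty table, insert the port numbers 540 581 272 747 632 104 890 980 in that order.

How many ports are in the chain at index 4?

Insert 540: h=4, bucket 4 empty → new chain.
Insert 581: h=1, bucket 1 empty → new chain.
Insert 272: h=8, bucket 8 empty → new chain.
Insert 747: h=3, bucket 3 empty → new chain.
Insert 632: h=8, bucket 8 nonempty → append to chain.
Insert 104: h=2, bucket 2 empty → new chain.
Insert 890: h=4, bucket 4 nonempty → append to chain.
Insert 980: h=4, bucket 4 nonempty → append to chain.
Final buckets:
0: ∅
1: 581
2: 104
3: 747
4: 540 -> 890 -> 980
5: ∅
6: ∅
7: ∅
8: 272 -> 632
9: ∅

3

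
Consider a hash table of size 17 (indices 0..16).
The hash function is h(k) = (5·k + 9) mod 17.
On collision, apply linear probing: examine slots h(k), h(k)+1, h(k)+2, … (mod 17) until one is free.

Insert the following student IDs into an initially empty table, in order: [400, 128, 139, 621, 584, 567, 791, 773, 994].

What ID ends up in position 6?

584

400: h=3 → slot 3
128: h=3, probe 3,4 → slot 4
139: h=7 → slot 7
621: h=3, probe 3,4,5 → slot 5
584: h=5, probe 5,6 → slot 6
567: h=5, probe 5,6,7,8 → slot 8
791: h=3, probe 3,4,5,6,7,8,9 → slot 9
773: h=15 → slot 15
994: h=15, probe 15,16 → slot 16
Table: [—, —, —, 400, 128, 621, 584, 139, 567, 791, —, —, —, —, —, 773, 994]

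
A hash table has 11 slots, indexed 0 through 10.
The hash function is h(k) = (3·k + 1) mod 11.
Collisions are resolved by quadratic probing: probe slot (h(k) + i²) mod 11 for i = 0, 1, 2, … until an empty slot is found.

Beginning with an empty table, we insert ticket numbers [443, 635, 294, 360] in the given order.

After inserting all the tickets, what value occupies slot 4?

294

443: h=10 -> slot 10
635: h=3 -> slot 3
294: h=3, probe 3,4 -> slot 4
360: h=3, probe 3,4,7 -> slot 7
Table: [., ., ., 635, 294, ., ., 360, ., ., 443]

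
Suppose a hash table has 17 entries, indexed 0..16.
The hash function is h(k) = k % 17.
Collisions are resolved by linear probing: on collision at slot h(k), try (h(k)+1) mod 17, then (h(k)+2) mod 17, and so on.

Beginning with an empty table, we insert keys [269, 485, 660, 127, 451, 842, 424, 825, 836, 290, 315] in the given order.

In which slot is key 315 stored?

13

269: h=14 => slot 14
485: h=9 => slot 9
660: h=14, probe 14,15 => slot 15
127: h=8 => slot 8
451: h=9, probe 9,10 => slot 10
842: h=9, probe 9,10,11 => slot 11
424: h=16 => slot 16
825: h=9, probe 9,10,11,12 => slot 12
836: h=3 => slot 3
290: h=1 => slot 1
315: h=9, probe 9,10,11,12,13 => slot 13
Table: [-, 290, -, 836, -, -, -, -, 127, 485, 451, 842, 825, 315, 269, 660, 424]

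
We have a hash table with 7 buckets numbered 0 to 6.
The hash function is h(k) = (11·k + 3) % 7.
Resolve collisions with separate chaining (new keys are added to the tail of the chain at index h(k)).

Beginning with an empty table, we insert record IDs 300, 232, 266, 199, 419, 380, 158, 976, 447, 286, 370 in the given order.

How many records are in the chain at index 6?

Insert 300: h=6, bucket 6 empty -> new chain.
Insert 232: h=0, bucket 0 empty -> new chain.
Insert 266: h=3, bucket 3 empty -> new chain.
Insert 199: h=1, bucket 1 empty -> new chain.
Insert 419: h=6, bucket 6 nonempty -> append to chain.
Insert 380: h=4, bucket 4 empty -> new chain.
Insert 158: h=5, bucket 5 empty -> new chain.
Insert 976: h=1, bucket 1 nonempty -> append to chain.
Insert 447: h=6, bucket 6 nonempty -> append to chain.
Insert 286: h=6, bucket 6 nonempty -> append to chain.
Insert 370: h=6, bucket 6 nonempty -> append to chain.
Final buckets:
0: 232
1: 199 -> 976
2: -
3: 266
4: 380
5: 158
6: 300 -> 419 -> 447 -> 286 -> 370

5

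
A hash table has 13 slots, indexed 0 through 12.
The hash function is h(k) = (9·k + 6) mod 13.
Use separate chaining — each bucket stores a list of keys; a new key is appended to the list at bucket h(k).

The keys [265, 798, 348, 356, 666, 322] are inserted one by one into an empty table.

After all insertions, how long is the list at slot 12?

3

Insert 265: h=12, bucket 12 empty -> new chain.
Insert 798: h=12, bucket 12 nonempty -> append to chain.
Insert 348: h=5, bucket 5 empty -> new chain.
Insert 356: h=12, bucket 12 nonempty -> append to chain.
Insert 666: h=7, bucket 7 empty -> new chain.
Insert 322: h=5, bucket 5 nonempty -> append to chain.
Final buckets:
0: —
1: —
2: —
3: —
4: —
5: 348 -> 322
6: —
7: 666
8: —
9: —
10: —
11: —
12: 265 -> 798 -> 356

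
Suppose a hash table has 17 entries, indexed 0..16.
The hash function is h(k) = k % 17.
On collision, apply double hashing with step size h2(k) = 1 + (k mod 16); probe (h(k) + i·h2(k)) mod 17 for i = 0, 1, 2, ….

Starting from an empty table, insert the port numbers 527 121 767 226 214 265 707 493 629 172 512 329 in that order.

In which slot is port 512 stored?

4

527: h=0 → slot 0
121: h=2 → slot 2
767: h=2, h2=16, probe 2,1 → slot 1
226: h=5 → slot 5
214: h=10 → slot 10
265: h=10, h2=10, probe 10,3 → slot 3
707: h=10, h2=4, probe 10,14 → slot 14
493: h=0, h2=14, probe 0,14,11 → slot 11
629: h=0, h2=6, probe 0,6 → slot 6
172: h=2, h2=13, probe 2,15 → slot 15
512: h=2, h2=1, probe 2,3,4 → slot 4
329: h=6, h2=10, probe 6,16 → slot 16
Table: [527, 767, 121, 265, 512, 226, 629, ∅, ∅, ∅, 214, 493, ∅, ∅, 707, 172, 329]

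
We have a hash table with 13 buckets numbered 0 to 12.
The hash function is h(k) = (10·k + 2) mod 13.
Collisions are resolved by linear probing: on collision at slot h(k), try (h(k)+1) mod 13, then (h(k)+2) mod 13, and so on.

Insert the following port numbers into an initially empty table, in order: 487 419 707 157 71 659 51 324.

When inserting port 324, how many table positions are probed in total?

3

Insert 487: h=10, slot 10 empty => index 10.
Insert 419: h=6, slot 6 empty => index 6.
Insert 707: h=0, slot 0 empty => index 0.
Insert 157: h=12, slot 12 empty => index 12.
Insert 71: h=10, slot 10 occupied => index 11.
Insert 659: h=1, slot 1 empty => index 1.
Insert 51: h=5, slot 5 empty => index 5.
Insert 324: h=5, slots 5,6 occupied => index 7.
Table: [707, 659, —, —, —, 51, 419, 324, —, —, 487, 71, 157]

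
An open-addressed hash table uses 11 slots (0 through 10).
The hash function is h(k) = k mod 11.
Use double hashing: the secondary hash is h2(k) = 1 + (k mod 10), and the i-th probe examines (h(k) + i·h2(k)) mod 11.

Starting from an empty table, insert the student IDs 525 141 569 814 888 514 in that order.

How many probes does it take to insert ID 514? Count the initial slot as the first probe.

Insert 525: h=8, slot 8 empty → index 8.
Insert 141: h=9, slot 9 empty → index 9.
Insert 569: h=8, h2=10, slot 8 occupied → index 7.
Insert 814: h=0, slot 0 empty → index 0.
Insert 888: h=8, h2=9, slot 8 occupied → index 6.
Insert 514: h=8, h2=5, slot 8 occupied → index 2.
Table: [814, ∅, 514, ∅, ∅, ∅, 888, 569, 525, 141, ∅]

2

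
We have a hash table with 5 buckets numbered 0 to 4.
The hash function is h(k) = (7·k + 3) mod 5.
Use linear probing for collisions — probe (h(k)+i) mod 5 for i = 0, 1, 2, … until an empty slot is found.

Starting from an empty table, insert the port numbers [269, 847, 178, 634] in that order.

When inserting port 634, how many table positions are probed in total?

3

269: h=1 => slot 1
847: h=2 => slot 2
178: h=4 => slot 4
634: h=1, probe 1,2,3 => slot 3
Table: [∅, 269, 847, 634, 178]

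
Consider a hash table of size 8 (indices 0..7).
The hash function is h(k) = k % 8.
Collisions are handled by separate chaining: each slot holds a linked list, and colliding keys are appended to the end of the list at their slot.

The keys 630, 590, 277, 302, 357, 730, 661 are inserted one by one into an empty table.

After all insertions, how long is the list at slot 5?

Insert 630: h=6, bucket 6 empty -> new chain.
Insert 590: h=6, bucket 6 nonempty -> append to chain.
Insert 277: h=5, bucket 5 empty -> new chain.
Insert 302: h=6, bucket 6 nonempty -> append to chain.
Insert 357: h=5, bucket 5 nonempty -> append to chain.
Insert 730: h=2, bucket 2 empty -> new chain.
Insert 661: h=5, bucket 5 nonempty -> append to chain.
Final buckets:
0: —
1: —
2: 730
3: —
4: —
5: 277 -> 357 -> 661
6: 630 -> 590 -> 302
7: —

3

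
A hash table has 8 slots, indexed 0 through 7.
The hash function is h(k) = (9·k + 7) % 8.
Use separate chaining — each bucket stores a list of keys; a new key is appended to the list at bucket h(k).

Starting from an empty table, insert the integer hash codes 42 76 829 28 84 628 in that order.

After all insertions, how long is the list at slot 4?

42 → bucket 1
76 → bucket 3
829 → bucket 4
28 → bucket 3 (collision)
84 → bucket 3 (collision)
628 → bucket 3 (collision)
Final buckets:
0: _
1: 42
2: _
3: 76 -> 28 -> 84 -> 628
4: 829
5: _
6: _
7: _

1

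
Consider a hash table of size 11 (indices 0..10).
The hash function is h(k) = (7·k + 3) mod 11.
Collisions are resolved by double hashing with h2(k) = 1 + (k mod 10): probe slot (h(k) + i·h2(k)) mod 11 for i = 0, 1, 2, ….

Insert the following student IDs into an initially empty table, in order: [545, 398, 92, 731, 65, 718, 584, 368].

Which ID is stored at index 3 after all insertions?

545: h=1 -> slot 1
398: h=6 -> slot 6
92: h=9 -> slot 9
731: h=5 -> slot 5
65: h=7 -> slot 7
718: h=2 -> slot 2
584: h=10 -> slot 10
368: h=5, h2=9, probe 5,3 -> slot 3
Table: [_, 545, 718, 368, _, 731, 398, 65, _, 92, 584]

368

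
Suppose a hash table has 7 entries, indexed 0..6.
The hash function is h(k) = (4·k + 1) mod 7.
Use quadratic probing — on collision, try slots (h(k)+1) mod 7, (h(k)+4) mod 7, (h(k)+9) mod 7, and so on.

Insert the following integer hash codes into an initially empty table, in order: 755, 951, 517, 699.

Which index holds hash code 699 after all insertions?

6

755 hashes to 4; slot 4 is free -> place at 4.
951 hashes to 4; 4 taken -> place at 5.
517 hashes to 4; 4,5 taken -> place at 1.
699 hashes to 4; 4,5,1 taken -> place at 6.
Table: [_, 517, _, _, 755, 951, 699]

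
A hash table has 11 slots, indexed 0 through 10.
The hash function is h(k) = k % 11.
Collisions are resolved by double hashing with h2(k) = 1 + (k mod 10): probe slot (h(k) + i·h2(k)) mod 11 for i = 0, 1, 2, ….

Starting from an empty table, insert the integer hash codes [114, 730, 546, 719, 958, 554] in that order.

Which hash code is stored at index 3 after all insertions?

719

114 hashes to 4; slot 4 is free -> place at 4.
730 hashes to 4, h2=1; 4 taken -> place at 5.
546 hashes to 7; slot 7 is free -> place at 7.
719 hashes to 4, h2=10; 4 taken -> place at 3.
958 hashes to 1; slot 1 is free -> place at 1.
554 hashes to 4, h2=5; 4 taken -> place at 9.
Table: [∅, 958, ∅, 719, 114, 730, ∅, 546, ∅, 554, ∅]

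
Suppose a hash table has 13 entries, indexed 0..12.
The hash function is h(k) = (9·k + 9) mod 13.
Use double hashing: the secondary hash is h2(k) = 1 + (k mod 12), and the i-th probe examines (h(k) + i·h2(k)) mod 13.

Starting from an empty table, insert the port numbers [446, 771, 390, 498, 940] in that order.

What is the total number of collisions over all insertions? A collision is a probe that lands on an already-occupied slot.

3

446: h=6 -> slot 6
771: h=6, h2=4, probe 6,10 -> slot 10
390: h=9 -> slot 9
498: h=6, h2=7, probe 6,0 -> slot 0
940: h=6, h2=5, probe 6,11 -> slot 11
Table: [498, —, —, —, —, —, 446, —, —, 390, 771, 940, —]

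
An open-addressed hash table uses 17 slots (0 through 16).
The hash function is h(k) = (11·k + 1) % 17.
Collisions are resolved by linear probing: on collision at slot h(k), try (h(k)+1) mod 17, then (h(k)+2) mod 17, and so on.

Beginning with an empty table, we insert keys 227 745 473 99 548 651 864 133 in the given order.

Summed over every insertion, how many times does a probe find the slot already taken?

12

227: h=16 => slot 16
745: h=2 => slot 2
473: h=2, probe 2,3 => slot 3
99: h=2, probe 2,3,4 => slot 4
548: h=11 => slot 11
651: h=5 => slot 5
864: h=2, probe 2,3,4,5,6 => slot 6
133: h=2, probe 2,3,4,5,6,7 => slot 7
Table: [-, -, 745, 473, 99, 651, 864, 133, -, -, -, 548, -, -, -, -, 227]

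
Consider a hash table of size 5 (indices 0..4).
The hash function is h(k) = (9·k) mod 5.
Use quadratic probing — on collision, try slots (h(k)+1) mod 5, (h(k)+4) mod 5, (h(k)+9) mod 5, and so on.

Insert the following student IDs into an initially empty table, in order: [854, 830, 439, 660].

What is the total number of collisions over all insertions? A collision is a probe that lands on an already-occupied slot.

Insert 854: h=1, slot 1 empty => index 1.
Insert 830: h=0, slot 0 empty => index 0.
Insert 439: h=1, slot 1 occupied => index 2.
Insert 660: h=0, slots 0,1 occupied => index 4.
Table: [830, 854, 439, -, 660]

3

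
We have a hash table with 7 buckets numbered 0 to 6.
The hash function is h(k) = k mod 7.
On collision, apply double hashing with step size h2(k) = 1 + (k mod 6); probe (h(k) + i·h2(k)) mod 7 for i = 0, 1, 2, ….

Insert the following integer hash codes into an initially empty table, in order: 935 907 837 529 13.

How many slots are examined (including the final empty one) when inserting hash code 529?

935: h=4 -> slot 4
907: h=4, h2=2, probe 4,6 -> slot 6
837: h=4, h2=4, probe 4,1 -> slot 1
529: h=4, h2=2, probe 4,6,1,3 -> slot 3
13: h=6, h2=2, probe 6,1,3,5 -> slot 5
Table: [∅, 837, ∅, 529, 935, 13, 907]

4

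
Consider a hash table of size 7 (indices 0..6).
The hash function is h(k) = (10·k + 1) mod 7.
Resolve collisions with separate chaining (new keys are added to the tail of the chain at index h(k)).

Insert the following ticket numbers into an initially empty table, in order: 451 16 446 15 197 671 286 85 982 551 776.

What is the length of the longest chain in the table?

3

Insert 451: h=3, bucket 3 empty -> new chain.
Insert 16: h=0, bucket 0 empty -> new chain.
Insert 446: h=2, bucket 2 empty -> new chain.
Insert 15: h=4, bucket 4 empty -> new chain.
Insert 197: h=4, bucket 4 nonempty -> append to chain.
Insert 671: h=5, bucket 5 empty -> new chain.
Insert 286: h=5, bucket 5 nonempty -> append to chain.
Insert 85: h=4, bucket 4 nonempty -> append to chain.
Insert 982: h=0, bucket 0 nonempty -> append to chain.
Insert 551: h=2, bucket 2 nonempty -> append to chain.
Insert 776: h=5, bucket 5 nonempty -> append to chain.
Final buckets:
0: 16 -> 982
1: _
2: 446 -> 551
3: 451
4: 15 -> 197 -> 85
5: 671 -> 286 -> 776
6: _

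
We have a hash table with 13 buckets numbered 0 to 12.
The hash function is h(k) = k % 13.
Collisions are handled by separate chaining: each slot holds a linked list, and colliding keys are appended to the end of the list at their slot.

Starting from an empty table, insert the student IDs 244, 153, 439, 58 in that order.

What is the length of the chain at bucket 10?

Insert 244: h=10, bucket 10 empty -> new chain.
Insert 153: h=10, bucket 10 nonempty -> append to chain.
Insert 439: h=10, bucket 10 nonempty -> append to chain.
Insert 58: h=6, bucket 6 empty -> new chain.
Final buckets:
0: .
1: .
2: .
3: .
4: .
5: .
6: 58
7: .
8: .
9: .
10: 244 -> 153 -> 439
11: .
12: .

3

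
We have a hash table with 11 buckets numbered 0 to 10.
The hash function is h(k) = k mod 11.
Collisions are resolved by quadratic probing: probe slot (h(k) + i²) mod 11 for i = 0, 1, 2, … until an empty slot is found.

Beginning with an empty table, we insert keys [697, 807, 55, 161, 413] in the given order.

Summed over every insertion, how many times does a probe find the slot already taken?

697: h=4 => slot 4
807: h=4, probe 4,5 => slot 5
55: h=0 => slot 0
161: h=7 => slot 7
413: h=6 => slot 6
Table: [55, ., ., ., 697, 807, 413, 161, ., ., .]

1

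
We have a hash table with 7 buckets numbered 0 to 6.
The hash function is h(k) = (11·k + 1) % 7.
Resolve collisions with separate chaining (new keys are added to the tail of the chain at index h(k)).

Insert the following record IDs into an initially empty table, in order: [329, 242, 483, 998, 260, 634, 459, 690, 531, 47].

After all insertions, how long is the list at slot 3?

5

329 -> bucket 1
242 -> bucket 3
483 -> bucket 1 (collision)
998 -> bucket 3 (collision)
260 -> bucket 5
634 -> bucket 3 (collision)
459 -> bucket 3 (collision)
690 -> bucket 3 (collision)
531 -> bucket 4
47 -> bucket 0
Final buckets:
0: 47
1: 329 -> 483
2: .
3: 242 -> 998 -> 634 -> 459 -> 690
4: 531
5: 260
6: .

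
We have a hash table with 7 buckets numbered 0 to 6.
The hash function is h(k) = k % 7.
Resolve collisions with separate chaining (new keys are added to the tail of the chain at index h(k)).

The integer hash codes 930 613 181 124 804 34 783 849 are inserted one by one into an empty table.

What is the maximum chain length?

5

Insert 930: h=6, bucket 6 empty → new chain.
Insert 613: h=4, bucket 4 empty → new chain.
Insert 181: h=6, bucket 6 nonempty → append to chain.
Insert 124: h=5, bucket 5 empty → new chain.
Insert 804: h=6, bucket 6 nonempty → append to chain.
Insert 34: h=6, bucket 6 nonempty → append to chain.
Insert 783: h=6, bucket 6 nonempty → append to chain.
Insert 849: h=2, bucket 2 empty → new chain.
Final buckets:
0: .
1: .
2: 849
3: .
4: 613
5: 124
6: 930 -> 181 -> 804 -> 34 -> 783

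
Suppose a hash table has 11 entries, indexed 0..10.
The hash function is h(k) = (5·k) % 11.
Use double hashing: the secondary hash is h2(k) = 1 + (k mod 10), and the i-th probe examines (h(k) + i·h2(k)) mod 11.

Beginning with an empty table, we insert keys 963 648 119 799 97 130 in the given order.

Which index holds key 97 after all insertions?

963: h=8 => slot 8
648: h=6 => slot 6
119: h=1 => slot 1
799: h=2 => slot 2
97: h=1, h2=8, probe 1,9 => slot 9
130: h=1, h2=1, probe 1,2,3 => slot 3
Table: [∅, 119, 799, 130, ∅, ∅, 648, ∅, 963, 97, ∅]

9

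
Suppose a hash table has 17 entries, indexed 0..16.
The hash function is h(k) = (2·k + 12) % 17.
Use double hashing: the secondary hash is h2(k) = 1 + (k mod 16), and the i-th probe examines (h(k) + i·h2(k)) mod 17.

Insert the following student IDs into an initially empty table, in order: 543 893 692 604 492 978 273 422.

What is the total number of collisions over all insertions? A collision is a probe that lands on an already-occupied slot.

5

543: h=10 => slot 10
893: h=13 => slot 13
692: h=2 => slot 2
604: h=13, h2=13, probe 13,9 => slot 9
492: h=10, h2=13, probe 10,6 => slot 6
978: h=13, h2=3, probe 13,16 => slot 16
273: h=14 => slot 14
422: h=6, h2=7, probe 6,13,3 => slot 3
Table: [_, _, 692, 422, _, _, 492, _, _, 604, 543, _, _, 893, 273, _, 978]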